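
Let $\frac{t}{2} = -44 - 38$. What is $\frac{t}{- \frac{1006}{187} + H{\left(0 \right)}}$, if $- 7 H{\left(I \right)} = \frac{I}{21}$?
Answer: $\frac{15334}{503} \approx 30.485$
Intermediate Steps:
$H{\left(I \right)} = - \frac{I}{147}$ ($H{\left(I \right)} = - \frac{I \frac{1}{21}}{7} = - \frac{\frac{1}{21} I}{7} = - \frac{I}{147}$)
$t = -164$ ($t = 2 \left(-44 - 38\right) = 2 \left(-82\right) = -164$)
$\frac{t}{- \frac{1006}{187} + H{\left(0 \right)}} = \frac{1}{- \frac{1006}{187} - 0} \left(-164\right) = \frac{1}{\left(-1006\right) \frac{1}{187} + 0} \left(-164\right) = \frac{1}{- \frac{1006}{187} + 0} \left(-164\right) = \frac{1}{- \frac{1006}{187}} \left(-164\right) = \left(- \frac{187}{1006}\right) \left(-164\right) = \frac{15334}{503}$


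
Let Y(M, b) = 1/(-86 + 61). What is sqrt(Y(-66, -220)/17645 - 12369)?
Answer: I*sqrt(96275974598270)/88225 ≈ 111.22*I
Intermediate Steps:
Y(M, b) = -1/25 (Y(M, b) = 1/(-25) = -1/25)
sqrt(Y(-66, -220)/17645 - 12369) = sqrt(-1/25/17645 - 12369) = sqrt(-1/25*1/17645 - 12369) = sqrt(-1/441125 - 12369) = sqrt(-5456275126/441125) = I*sqrt(96275974598270)/88225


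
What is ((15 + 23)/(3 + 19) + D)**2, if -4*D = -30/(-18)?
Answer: 29929/17424 ≈ 1.7177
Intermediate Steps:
D = -5/12 (D = -(-15)/(2*(-18)) = -(-15)*(-1)/(2*18) = -1/4*5/3 = -5/12 ≈ -0.41667)
((15 + 23)/(3 + 19) + D)**2 = ((15 + 23)/(3 + 19) - 5/12)**2 = (38/22 - 5/12)**2 = (38*(1/22) - 5/12)**2 = (19/11 - 5/12)**2 = (173/132)**2 = 29929/17424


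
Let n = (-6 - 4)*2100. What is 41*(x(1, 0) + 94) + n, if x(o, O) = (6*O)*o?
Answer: -17146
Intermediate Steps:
x(o, O) = 6*O*o
n = -21000 (n = -10*2100 = -21000)
41*(x(1, 0) + 94) + n = 41*(6*0*1 + 94) - 21000 = 41*(0 + 94) - 21000 = 41*94 - 21000 = 3854 - 21000 = -17146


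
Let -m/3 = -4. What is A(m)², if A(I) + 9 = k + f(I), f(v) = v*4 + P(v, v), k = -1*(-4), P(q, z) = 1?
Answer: 1936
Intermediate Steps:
m = 12 (m = -3*(-4) = 12)
k = 4
f(v) = 1 + 4*v (f(v) = v*4 + 1 = 4*v + 1 = 1 + 4*v)
A(I) = -4 + 4*I (A(I) = -9 + (4 + (1 + 4*I)) = -9 + (5 + 4*I) = -4 + 4*I)
A(m)² = (-4 + 4*12)² = (-4 + 48)² = 44² = 1936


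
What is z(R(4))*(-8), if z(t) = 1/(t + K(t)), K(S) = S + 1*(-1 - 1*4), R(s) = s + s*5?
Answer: -8/43 ≈ -0.18605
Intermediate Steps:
R(s) = 6*s (R(s) = s + 5*s = 6*s)
K(S) = -5 + S (K(S) = S + 1*(-1 - 4) = S + 1*(-5) = S - 5 = -5 + S)
z(t) = 1/(-5 + 2*t) (z(t) = 1/(t + (-5 + t)) = 1/(-5 + 2*t))
z(R(4))*(-8) = -8/(-5 + 2*(6*4)) = -8/(-5 + 2*24) = -8/(-5 + 48) = -8/43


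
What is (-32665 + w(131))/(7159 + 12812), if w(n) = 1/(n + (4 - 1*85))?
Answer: -1633249/998550 ≈ -1.6356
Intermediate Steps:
w(n) = 1/(-81 + n) (w(n) = 1/(n + (4 - 85)) = 1/(n - 81) = 1/(-81 + n))
(-32665 + w(131))/(7159 + 12812) = (-32665 + 1/(-81 + 131))/(7159 + 12812) = (-32665 + 1/50)/19971 = (-32665 + 1/50)*(1/19971) = -1633249/50*1/19971 = -1633249/998550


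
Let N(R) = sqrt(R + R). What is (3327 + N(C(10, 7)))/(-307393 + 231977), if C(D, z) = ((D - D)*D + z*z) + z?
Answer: -3327/75416 - sqrt(7)/18854 ≈ -0.044256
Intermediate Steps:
C(D, z) = z + z**2 (C(D, z) = (0*D + z**2) + z = (0 + z**2) + z = z**2 + z = z + z**2)
N(R) = sqrt(2)*sqrt(R) (N(R) = sqrt(2*R) = sqrt(2)*sqrt(R))
(3327 + N(C(10, 7)))/(-307393 + 231977) = (3327 + sqrt(2)*sqrt(7*(1 + 7)))/(-307393 + 231977) = (3327 + sqrt(2)*sqrt(7*8))/(-75416) = (3327 + sqrt(2)*sqrt(56))*(-1/75416) = (3327 + sqrt(2)*(2*sqrt(14)))*(-1/75416) = (3327 + 4*sqrt(7))*(-1/75416) = -3327/75416 - sqrt(7)/18854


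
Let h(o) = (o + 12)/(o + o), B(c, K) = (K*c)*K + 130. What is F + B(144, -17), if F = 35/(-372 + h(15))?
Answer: 154919056/3711 ≈ 41746.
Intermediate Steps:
B(c, K) = 130 + c*K² (B(c, K) = c*K² + 130 = 130 + c*K²)
h(o) = (12 + o)/(2*o) (h(o) = (12 + o)/((2*o)) = (12 + o)*(1/(2*o)) = (12 + o)/(2*o))
F = -350/3711 (F = 35/(-372 + (½)*(12 + 15)/15) = 35/(-372 + (½)*(1/15)*27) = 35/(-372 + 9/10) = 35/(-3711/10) = 35*(-10/3711) = -350/3711 ≈ -0.094314)
F + B(144, -17) = -350/3711 + (130 + 144*(-17)²) = -350/3711 + (130 + 144*289) = -350/3711 + (130 + 41616) = -350/3711 + 41746 = 154919056/3711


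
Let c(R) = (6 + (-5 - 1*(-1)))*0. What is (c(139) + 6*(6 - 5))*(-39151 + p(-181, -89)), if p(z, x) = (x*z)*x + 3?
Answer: -8837094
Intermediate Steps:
p(z, x) = 3 + z*x**2 (p(z, x) = z*x**2 + 3 = 3 + z*x**2)
c(R) = 0 (c(R) = (6 + (-5 + 1))*0 = (6 - 4)*0 = 2*0 = 0)
(c(139) + 6*(6 - 5))*(-39151 + p(-181, -89)) = (0 + 6*(6 - 5))*(-39151 + (3 - 181*(-89)**2)) = (0 + 6*1)*(-39151 + (3 - 181*7921)) = (0 + 6)*(-39151 + (3 - 1433701)) = 6*(-39151 - 1433698) = 6*(-1472849) = -8837094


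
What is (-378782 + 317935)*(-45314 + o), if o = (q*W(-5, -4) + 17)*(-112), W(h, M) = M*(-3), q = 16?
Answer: 4181527534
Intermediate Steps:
W(h, M) = -3*M
o = -23408 (o = (16*(-3*(-4)) + 17)*(-112) = (16*12 + 17)*(-112) = (192 + 17)*(-112) = 209*(-112) = -23408)
(-378782 + 317935)*(-45314 + o) = (-378782 + 317935)*(-45314 - 23408) = -60847*(-68722) = 4181527534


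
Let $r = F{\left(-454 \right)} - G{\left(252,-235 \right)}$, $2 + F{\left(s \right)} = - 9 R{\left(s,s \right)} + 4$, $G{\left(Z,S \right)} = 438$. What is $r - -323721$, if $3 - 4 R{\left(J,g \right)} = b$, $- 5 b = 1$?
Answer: $\frac{1616389}{5} \approx 3.2328 \cdot 10^{5}$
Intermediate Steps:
$b = - \frac{1}{5}$ ($b = \left(- \frac{1}{5}\right) 1 = - \frac{1}{5} \approx -0.2$)
$R{\left(J,g \right)} = \frac{4}{5}$ ($R{\left(J,g \right)} = \frac{3}{4} - - \frac{1}{20} = \frac{3}{4} + \frac{1}{20} = \frac{4}{5}$)
$F{\left(s \right)} = - \frac{26}{5}$ ($F{\left(s \right)} = -2 + \left(\left(-9\right) \frac{4}{5} + 4\right) = -2 + \left(- \frac{36}{5} + 4\right) = -2 - \frac{16}{5} = - \frac{26}{5}$)
$r = - \frac{2216}{5}$ ($r = - \frac{26}{5} - 438 = - \frac{2216}{5} \approx -443.2$)
$r - -323721 = - \frac{2216}{5} - -323721 = - \frac{2216}{5} + 323721 = \frac{1616389}{5}$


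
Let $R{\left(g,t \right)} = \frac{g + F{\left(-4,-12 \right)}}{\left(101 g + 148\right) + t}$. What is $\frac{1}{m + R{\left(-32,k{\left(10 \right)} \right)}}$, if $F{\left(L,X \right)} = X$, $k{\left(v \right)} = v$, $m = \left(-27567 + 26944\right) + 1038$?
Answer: $\frac{1537}{637877} \approx 0.0024096$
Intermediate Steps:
$m = 415$ ($m = -623 + 1038 = 415$)
$R{\left(g,t \right)} = \frac{-12 + g}{148 + t + 101 g}$ ($R{\left(g,t \right)} = \frac{g - 12}{\left(101 g + 148\right) + t} = \frac{-12 + g}{\left(148 + 101 g\right) + t} = \frac{-12 + g}{148 + t + 101 g}$)
$\frac{1}{m + R{\left(-32,k{\left(10 \right)} \right)}} = \frac{1}{415 + \frac{-12 - 32}{148 + 10 + 101 \left(-32\right)}} = \frac{1}{415 + \frac{1}{148 + 10 - 3232} \left(-44\right)} = \frac{1}{415 + \frac{1}{-3074} \left(-44\right)} = \frac{1}{415 - - \frac{22}{1537}} = \frac{1}{415 + \frac{22}{1537}} = \frac{1}{\frac{637877}{1537}} = \frac{1537}{637877}$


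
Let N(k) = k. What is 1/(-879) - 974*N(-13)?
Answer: 11129897/879 ≈ 12662.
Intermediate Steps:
1/(-879) - 974*N(-13) = 1/(-879) - 974*(-13) = -1/879 + 12662 = 11129897/879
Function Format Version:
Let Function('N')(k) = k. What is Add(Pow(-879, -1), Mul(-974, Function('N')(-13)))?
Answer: Rational(11129897, 879) ≈ 12662.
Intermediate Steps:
Add(Pow(-879, -1), Mul(-974, Function('N')(-13))) = Add(Pow(-879, -1), Mul(-974, -13)) = Add(Rational(-1, 879), 12662) = Rational(11129897, 879)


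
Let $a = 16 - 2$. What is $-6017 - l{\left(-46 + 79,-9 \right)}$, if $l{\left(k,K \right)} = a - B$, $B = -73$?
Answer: $-6104$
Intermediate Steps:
$a = 14$
$l{\left(k,K \right)} = 87$ ($l{\left(k,K \right)} = 14 - -73 = 14 + 73 = 87$)
$-6017 - l{\left(-46 + 79,-9 \right)} = -6017 - 87 = -6104$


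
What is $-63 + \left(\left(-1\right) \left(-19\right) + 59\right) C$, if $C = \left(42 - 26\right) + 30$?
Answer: $3525$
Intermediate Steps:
$C = 46$ ($C = 16 + 30 = 46$)
$-63 + \left(\left(-1\right) \left(-19\right) + 59\right) C = -63 + \left(\left(-1\right) \left(-19\right) + 59\right) 46 = -63 + \left(19 + 59\right) 46 = -63 + 78 \cdot 46 = -63 + 3588 = 3525$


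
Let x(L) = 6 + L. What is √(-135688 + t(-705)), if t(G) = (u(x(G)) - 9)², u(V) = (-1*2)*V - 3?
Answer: 2*√446327 ≈ 1336.2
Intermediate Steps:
u(V) = -3 - 2*V (u(V) = -2*V - 3 = -3 - 2*V)
t(G) = (-24 - 2*G)² (t(G) = ((-3 - 2*(6 + G)) - 9)² = ((-3 + (-12 - 2*G)) - 9)² = ((-15 - 2*G) - 9)² = (-24 - 2*G)²)
√(-135688 + t(-705)) = √(-135688 + 4*(12 - 705)²) = √(-135688 + 4*(-693)²) = √(-135688 + 4*480249) = √(-135688 + 1920996) = √1785308 = 2*√446327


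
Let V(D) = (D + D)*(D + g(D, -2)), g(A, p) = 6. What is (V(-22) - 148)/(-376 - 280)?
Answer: -139/164 ≈ -0.84756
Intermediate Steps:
V(D) = 2*D*(6 + D) (V(D) = (D + D)*(D + 6) = (2*D)*(6 + D) = 2*D*(6 + D))
(V(-22) - 148)/(-376 - 280) = (2*(-22)*(6 - 22) - 148)/(-376 - 280) = (2*(-22)*(-16) - 148)/(-656) = (704 - 148)*(-1/656) = 556*(-1/656) = -139/164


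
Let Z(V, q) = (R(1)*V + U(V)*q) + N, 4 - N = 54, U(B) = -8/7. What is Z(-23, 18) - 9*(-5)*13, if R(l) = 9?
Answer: 2152/7 ≈ 307.43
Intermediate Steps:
U(B) = -8/7 (U(B) = -8*⅐ = -8/7)
N = -50 (N = 4 - 1*54 = 4 - 54 = -50)
Z(V, q) = -50 + 9*V - 8*q/7 (Z(V, q) = (9*V - 8*q/7) - 50 = -50 + 9*V - 8*q/7)
Z(-23, 18) - 9*(-5)*13 = (-50 + 9*(-23) - 8/7*18) - 9*(-5)*13 = (-50 - 207 - 144/7) + 45*13 = -1943/7 + 585 = 2152/7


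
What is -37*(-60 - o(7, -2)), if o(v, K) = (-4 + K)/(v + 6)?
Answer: 28638/13 ≈ 2202.9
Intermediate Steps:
o(v, K) = (-4 + K)/(6 + v)
-37*(-60 - o(7, -2)) = -37*(-60 - (-4 - 2)/(6 + 7)) = -37*(-60 - (-6)/13) = -37*(-60 - 1*(-6/13)) = -37*(-60 + 6/13) = -37*(-774/13) = 28638/13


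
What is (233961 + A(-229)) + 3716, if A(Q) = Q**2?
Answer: 290118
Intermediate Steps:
(233961 + A(-229)) + 3716 = (233961 + (-229)**2) + 3716 = (233961 + 52441) + 3716 = 286402 + 3716 = 290118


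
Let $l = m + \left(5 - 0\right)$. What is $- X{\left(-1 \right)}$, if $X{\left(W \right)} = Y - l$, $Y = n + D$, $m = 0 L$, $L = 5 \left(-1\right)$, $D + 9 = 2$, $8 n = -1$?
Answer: $\frac{97}{8} \approx 12.125$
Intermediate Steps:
$n = - \frac{1}{8}$ ($n = \frac{1}{8} \left(-1\right) = - \frac{1}{8} \approx -0.125$)
$D = -7$ ($D = -9 + 2 = -7$)
$L = -5$
$m = 0$ ($m = 0 \left(-5\right) = 0$)
$Y = - \frac{57}{8}$ ($Y = - \frac{1}{8} - 7 = - \frac{57}{8} \approx -7.125$)
$l = 5$ ($l = 0 + \left(5 - 0\right) = 0 + \left(5 + 0\right) = 0 + 5 = 5$)
$X{\left(W \right)} = - \frac{97}{8}$ ($X{\left(W \right)} = - \frac{57}{8} - 5 = - \frac{97}{8}$)
$- X{\left(-1 \right)} = \left(-1\right) \left(- \frac{97}{8}\right) = \frac{97}{8}$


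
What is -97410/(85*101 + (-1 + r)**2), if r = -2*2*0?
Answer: -16235/1431 ≈ -11.345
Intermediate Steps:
r = 0 (r = -4*0 = 0)
-97410/(85*101 + (-1 + r)**2) = -97410/(85*101 + (-1 + 0)**2) = -97410/(8585 + (-1)**2) = -97410/(8585 + 1) = -97410/8586 = -97410*1/8586 = -16235/1431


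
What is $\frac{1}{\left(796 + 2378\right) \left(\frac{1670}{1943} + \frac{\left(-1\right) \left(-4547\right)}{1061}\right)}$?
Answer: $\frac{2061523}{33665637234} \approx 6.1235 \cdot 10^{-5}$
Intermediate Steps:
$\frac{1}{\left(796 + 2378\right) \left(\frac{1670}{1943} + \frac{\left(-1\right) \left(-4547\right)}{1061}\right)} = \frac{1}{3174 \left(1670 \cdot \frac{1}{1943} + 4547 \cdot \frac{1}{1061}\right)} = \frac{1}{3174 \left(\frac{1670}{1943} + \frac{4547}{1061}\right)} = \frac{1}{3174 \cdot \frac{10606691}{2061523}} = \frac{1}{3174} \cdot \frac{2061523}{10606691} = \frac{2061523}{33665637234}$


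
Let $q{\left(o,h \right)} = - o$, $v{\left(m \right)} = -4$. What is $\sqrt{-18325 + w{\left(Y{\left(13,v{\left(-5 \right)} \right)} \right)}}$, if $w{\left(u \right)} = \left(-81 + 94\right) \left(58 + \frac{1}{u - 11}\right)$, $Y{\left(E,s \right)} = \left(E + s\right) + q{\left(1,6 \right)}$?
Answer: $\frac{i \sqrt{158178}}{3} \approx 132.57 i$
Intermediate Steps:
$Y{\left(E,s \right)} = -1 + E + s$ ($Y{\left(E,s \right)} = \left(E + s\right) - 1 = -1 + E + s$)
$w{\left(u \right)} = 754 + \frac{13}{-11 + u}$ ($w{\left(u \right)} = 13 \left(58 + \frac{1}{-11 + u}\right) = 754 + \frac{13}{-11 + u}$)
$\sqrt{-18325 + w{\left(Y{\left(13,v{\left(-5 \right)} \right)} \right)}} = \sqrt{-18325 + \frac{13 \left(-637 + 58 \left(-1 + 13 - 4\right)\right)}{-11 - -8}} = \sqrt{-18325 + \frac{13 \left(-637 + 58 \cdot 8\right)}{-11 + 8}} = \sqrt{-18325 + \frac{13 \left(-637 + 464\right)}{-3}} = \sqrt{-18325 + 13 \left(- \frac{1}{3}\right) \left(-173\right)} = \sqrt{-18325 + \frac{2249}{3}} = \sqrt{- \frac{52726}{3}} = \frac{i \sqrt{158178}}{3}$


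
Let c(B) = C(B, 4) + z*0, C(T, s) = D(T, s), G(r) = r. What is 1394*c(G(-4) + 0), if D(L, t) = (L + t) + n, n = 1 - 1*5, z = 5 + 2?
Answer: -5576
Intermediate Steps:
z = 7
n = -4 (n = 1 - 5 = -4)
D(L, t) = -4 + L + t (D(L, t) = (L + t) - 4 = -4 + L + t)
C(T, s) = -4 + T + s
c(B) = B (c(B) = (-4 + B + 4) + 7*0 = B + 0 = B)
1394*c(G(-4) + 0) = 1394*(-4 + 0) = 1394*(-4) = -5576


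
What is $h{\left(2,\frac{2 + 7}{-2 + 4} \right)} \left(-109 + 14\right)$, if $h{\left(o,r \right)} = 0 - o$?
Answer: $190$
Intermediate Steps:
$h{\left(o,r \right)} = - o$
$h{\left(2,\frac{2 + 7}{-2 + 4} \right)} \left(-109 + 14\right) = \left(-1\right) 2 \left(-109 + 14\right) = \left(-2\right) \left(-95\right) = 190$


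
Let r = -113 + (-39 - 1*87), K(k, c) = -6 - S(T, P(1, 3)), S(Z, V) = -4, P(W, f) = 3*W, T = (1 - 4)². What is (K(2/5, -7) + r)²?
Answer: 58081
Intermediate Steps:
T = 9 (T = (-3)² = 9)
K(k, c) = -2 (K(k, c) = -6 - 1*(-4) = -6 + 4 = -2)
r = -239 (r = -113 + (-39 - 87) = -113 - 126 = -239)
(K(2/5, -7) + r)² = (-2 - 239)² = (-241)² = 58081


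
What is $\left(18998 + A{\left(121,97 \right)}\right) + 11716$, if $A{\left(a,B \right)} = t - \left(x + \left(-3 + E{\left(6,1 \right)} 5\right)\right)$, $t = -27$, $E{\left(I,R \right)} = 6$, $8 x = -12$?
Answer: $\frac{61323}{2} \approx 30662.0$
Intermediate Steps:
$x = - \frac{3}{2}$ ($x = \frac{1}{8} \left(-12\right) = - \frac{3}{2} \approx -1.5$)
$A{\left(a,B \right)} = - \frac{105}{2}$ ($A{\left(a,B \right)} = -27 - \left(- \frac{3}{2} + \left(-3 + 6 \cdot 5\right)\right) = -27 - \left(- \frac{3}{2} + \left(-3 + 30\right)\right) = -27 - \left(- \frac{3}{2} + 27\right) = -27 - \frac{51}{2} = - \frac{105}{2}$)
$\left(18998 + A{\left(121,97 \right)}\right) + 11716 = \left(18998 - \frac{105}{2}\right) + 11716 = \frac{37891}{2} + 11716 = \frac{61323}{2}$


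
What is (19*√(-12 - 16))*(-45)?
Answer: -1710*I*√7 ≈ -4524.2*I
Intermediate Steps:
(19*√(-12 - 16))*(-45) = (19*√(-28))*(-45) = (19*(2*I*√7))*(-45) = (38*I*√7)*(-45) = -1710*I*√7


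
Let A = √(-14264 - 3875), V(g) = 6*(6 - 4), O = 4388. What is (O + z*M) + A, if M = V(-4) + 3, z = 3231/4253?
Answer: 18710629/4253 + I*√18139 ≈ 4399.4 + 134.68*I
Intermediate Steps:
z = 3231/4253 (z = 3231*(1/4253) = 3231/4253 ≈ 0.75970)
V(g) = 12 (V(g) = 6*2 = 12)
M = 15 (M = 12 + 3 = 15)
A = I*√18139 (A = √(-18139) = I*√18139 ≈ 134.68*I)
(O + z*M) + A = (4388 + (3231/4253)*15) + I*√18139 = (4388 + 48465/4253) + I*√18139 = 18710629/4253 + I*√18139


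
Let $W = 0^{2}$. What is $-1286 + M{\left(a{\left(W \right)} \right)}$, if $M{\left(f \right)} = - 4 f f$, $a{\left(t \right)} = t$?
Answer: $-1286$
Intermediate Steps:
$W = 0$
$M{\left(f \right)} = - 4 f^{2}$
$-1286 + M{\left(a{\left(W \right)} \right)} = -1286 - 4 \cdot 0^{2} = -1286 - 0 = -1286 + 0 = -1286$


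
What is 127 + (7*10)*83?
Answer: 5937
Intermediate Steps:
127 + (7*10)*83 = 127 + 70*83 = 127 + 5810 = 5937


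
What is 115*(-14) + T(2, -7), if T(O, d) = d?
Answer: -1617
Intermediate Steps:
115*(-14) + T(2, -7) = 115*(-14) - 7 = -1610 - 7 = -1617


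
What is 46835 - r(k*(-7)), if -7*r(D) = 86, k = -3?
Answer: 327931/7 ≈ 46847.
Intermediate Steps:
r(D) = -86/7 (r(D) = -⅐*86 = -86/7)
46835 - r(k*(-7)) = 46835 - 1*(-86/7) = 46835 + 86/7 = 327931/7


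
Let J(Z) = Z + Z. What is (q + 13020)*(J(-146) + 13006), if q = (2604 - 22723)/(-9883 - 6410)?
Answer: 899112801002/5431 ≈ 1.6555e+8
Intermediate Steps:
J(Z) = 2*Z
q = 20119/16293 (q = -20119/(-16293) = -20119*(-1/16293) = 20119/16293 ≈ 1.2348)
(q + 13020)*(J(-146) + 13006) = (20119/16293 + 13020)*(2*(-146) + 13006) = 212154979*(-292 + 13006)/16293 = (212154979/16293)*12714 = 899112801002/5431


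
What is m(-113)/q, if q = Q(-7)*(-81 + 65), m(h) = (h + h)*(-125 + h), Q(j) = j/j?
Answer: -13447/4 ≈ -3361.8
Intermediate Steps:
Q(j) = 1
m(h) = 2*h*(-125 + h) (m(h) = (2*h)*(-125 + h) = 2*h*(-125 + h))
q = -16 (q = 1*(-81 + 65) = 1*(-16) = -16)
m(-113)/q = (2*(-113)*(-125 - 113))/(-16) = (2*(-113)*(-238))*(-1/16) = 53788*(-1/16) = -13447/4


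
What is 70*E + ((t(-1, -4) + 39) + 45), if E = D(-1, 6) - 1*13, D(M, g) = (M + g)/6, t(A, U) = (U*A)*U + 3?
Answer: -2342/3 ≈ -780.67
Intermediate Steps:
t(A, U) = 3 + A*U**2 (t(A, U) = (A*U)*U + 3 = A*U**2 + 3 = 3 + A*U**2)
D(M, g) = M/6 + g/6 (D(M, g) = (M + g)*(1/6) = M/6 + g/6)
E = -73/6 (E = ((1/6)*(-1) + (1/6)*6) - 1*13 = (-1/6 + 1) - 13 = 5/6 - 13 = -73/6 ≈ -12.167)
70*E + ((t(-1, -4) + 39) + 45) = 70*(-73/6) + (((3 - 1*(-4)**2) + 39) + 45) = -2555/3 + (((3 - 1*16) + 39) + 45) = -2555/3 + (((3 - 16) + 39) + 45) = -2555/3 + ((-13 + 39) + 45) = -2555/3 + (26 + 45) = -2555/3 + 71 = -2342/3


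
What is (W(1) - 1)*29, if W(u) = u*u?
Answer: 0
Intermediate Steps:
W(u) = u**2
(W(1) - 1)*29 = (1**2 - 1)*29 = (1 - 1)*29 = 0*29 = 0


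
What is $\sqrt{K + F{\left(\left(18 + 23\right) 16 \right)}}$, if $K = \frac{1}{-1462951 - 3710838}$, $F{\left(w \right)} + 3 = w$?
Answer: $\frac{2 \sqrt{700190853766}}{65491} \approx 25.554$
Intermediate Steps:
$F{\left(w \right)} = -3 + w$
$K = - \frac{1}{5173789}$ ($K = \frac{1}{-5173789} = - \frac{1}{5173789} \approx -1.9328 \cdot 10^{-7}$)
$\sqrt{K + F{\left(\left(18 + 23\right) 16 \right)}} = \sqrt{- \frac{1}{5173789} - \left(3 - \left(18 + 23\right) 16\right)} = \sqrt{- \frac{1}{5173789} + \left(-3 + 41 \cdot 16\right)} = \sqrt{- \frac{1}{5173789} + \left(-3 + 656\right)} = \sqrt{- \frac{1}{5173789} + 653} = \sqrt{\frac{3378484216}{5173789}} = \frac{2 \sqrt{700190853766}}{65491}$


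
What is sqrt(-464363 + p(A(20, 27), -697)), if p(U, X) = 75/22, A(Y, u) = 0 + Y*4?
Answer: I*sqrt(224750042)/22 ≈ 681.44*I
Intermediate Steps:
A(Y, u) = 4*Y (A(Y, u) = 0 + 4*Y = 4*Y)
p(U, X) = 75/22 (p(U, X) = 75*(1/22) = 75/22)
sqrt(-464363 + p(A(20, 27), -697)) = sqrt(-464363 + 75/22) = sqrt(-10215911/22) = I*sqrt(224750042)/22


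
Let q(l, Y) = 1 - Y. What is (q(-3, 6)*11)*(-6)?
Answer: 330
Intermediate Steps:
(q(-3, 6)*11)*(-6) = ((1 - 1*6)*11)*(-6) = ((1 - 6)*11)*(-6) = -5*11*(-6) = -55*(-6) = 330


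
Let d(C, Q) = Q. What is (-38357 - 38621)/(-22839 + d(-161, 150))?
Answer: 76978/22689 ≈ 3.3927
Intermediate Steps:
(-38357 - 38621)/(-22839 + d(-161, 150)) = (-38357 - 38621)/(-22839 + 150) = -76978/(-22689) = -76978*(-1/22689) = 76978/22689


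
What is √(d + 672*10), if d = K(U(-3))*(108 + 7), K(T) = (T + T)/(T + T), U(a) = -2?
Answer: √6835 ≈ 82.674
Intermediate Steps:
K(T) = 1 (K(T) = (2*T)/((2*T)) = (2*T)*(1/(2*T)) = 1)
d = 115 (d = 1*(108 + 7) = 1*115 = 115)
√(d + 672*10) = √(115 + 672*10) = √(115 + 6720) = √6835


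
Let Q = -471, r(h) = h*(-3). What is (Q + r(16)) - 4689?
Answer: -5208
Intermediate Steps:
r(h) = -3*h
(Q + r(16)) - 4689 = (-471 - 3*16) - 4689 = (-471 - 48) - 4689 = -519 - 4689 = -5208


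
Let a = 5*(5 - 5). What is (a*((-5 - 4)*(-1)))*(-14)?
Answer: 0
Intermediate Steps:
a = 0 (a = 5*0 = 0)
(a*((-5 - 4)*(-1)))*(-14) = (0*((-5 - 4)*(-1)))*(-14) = (0*(-9*(-1)))*(-14) = (0*9)*(-14) = 0*(-14) = 0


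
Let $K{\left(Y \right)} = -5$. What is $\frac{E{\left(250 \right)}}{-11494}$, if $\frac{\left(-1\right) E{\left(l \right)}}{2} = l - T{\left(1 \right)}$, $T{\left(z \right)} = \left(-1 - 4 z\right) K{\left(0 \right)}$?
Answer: $\frac{225}{5747} \approx 0.039151$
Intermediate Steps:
$T{\left(z \right)} = 5 + 20 z$ ($T{\left(z \right)} = \left(-1 - 4 z\right) \left(-5\right) = 5 + 20 z$)
$E{\left(l \right)} = 50 - 2 l$ ($E{\left(l \right)} = - 2 \left(l - \left(5 + 20 \cdot 1\right)\right) = - 2 \left(l - \left(5 + 20\right)\right) = - 2 \left(l - 25\right) = - 2 \left(-25 + l\right) = 50 - 2 l$)
$\frac{E{\left(250 \right)}}{-11494} = \frac{50 - 500}{-11494} = \left(50 - 500\right) \left(- \frac{1}{11494}\right) = \left(-450\right) \left(- \frac{1}{11494}\right) = \frac{225}{5747}$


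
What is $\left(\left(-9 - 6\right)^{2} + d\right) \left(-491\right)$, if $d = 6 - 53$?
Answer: $-87398$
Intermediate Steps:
$d = -47$
$\left(\left(-9 - 6\right)^{2} + d\right) \left(-491\right) = \left(\left(-9 - 6\right)^{2} - 47\right) \left(-491\right) = \left(\left(-15\right)^{2} - 47\right) \left(-491\right) = \left(225 - 47\right) \left(-491\right) = 178 \left(-491\right) = -87398$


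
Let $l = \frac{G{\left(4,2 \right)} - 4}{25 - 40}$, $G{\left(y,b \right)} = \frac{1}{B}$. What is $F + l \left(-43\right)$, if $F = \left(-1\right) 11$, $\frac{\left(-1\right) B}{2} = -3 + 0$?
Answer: $- \frac{1979}{90} \approx -21.989$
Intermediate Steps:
$B = 6$ ($B = - 2 \left(-3 + 0\right) = \left(-2\right) \left(-3\right) = 6$)
$F = -11$
$G{\left(y,b \right)} = \frac{1}{6}$
$l = \frac{23}{90}$ ($l = \frac{\frac{1}{6} - 4}{25 - 40} = - \frac{23}{6 \left(-15\right)} = \left(- \frac{23}{6}\right) \left(- \frac{1}{15}\right) = \frac{23}{90} \approx 0.25556$)
$F + l \left(-43\right) = -11 + \frac{23}{90} \left(-43\right) = -11 - \frac{989}{90} = - \frac{1979}{90}$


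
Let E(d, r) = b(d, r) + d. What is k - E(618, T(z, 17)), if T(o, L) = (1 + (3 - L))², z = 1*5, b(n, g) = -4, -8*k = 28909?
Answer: -33821/8 ≈ -4227.6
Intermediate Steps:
k = -28909/8 (k = -⅛*28909 = -28909/8 ≈ -3613.6)
z = 5
T(o, L) = (4 - L)²
E(d, r) = -4 + d
k - E(618, T(z, 17)) = -28909/8 - (-4 + 618) = -28909/8 - 1*614 = -28909/8 - 614 = -33821/8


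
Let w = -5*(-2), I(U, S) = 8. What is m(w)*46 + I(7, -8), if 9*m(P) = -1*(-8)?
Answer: 440/9 ≈ 48.889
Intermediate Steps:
w = 10
m(P) = 8/9 (m(P) = (-1*(-8))/9 = (⅑)*8 = 8/9)
m(w)*46 + I(7, -8) = (8/9)*46 + 8 = 368/9 + 8 = 440/9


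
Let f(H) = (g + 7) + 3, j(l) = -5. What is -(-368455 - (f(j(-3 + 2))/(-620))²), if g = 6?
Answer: 8852131391/24025 ≈ 3.6846e+5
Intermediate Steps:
f(H) = 16 (f(H) = (6 + 7) + 3 = 13 + 3 = 16)
-(-368455 - (f(j(-3 + 2))/(-620))²) = -(-368455 - (16/(-620))²) = -(-368455 - (16*(-1/620))²) = -(-368455 - (-4/155)²) = -(-368455 - 1*16/24025) = -(-368455 - 16/24025) = -1*(-8852131391/24025) = 8852131391/24025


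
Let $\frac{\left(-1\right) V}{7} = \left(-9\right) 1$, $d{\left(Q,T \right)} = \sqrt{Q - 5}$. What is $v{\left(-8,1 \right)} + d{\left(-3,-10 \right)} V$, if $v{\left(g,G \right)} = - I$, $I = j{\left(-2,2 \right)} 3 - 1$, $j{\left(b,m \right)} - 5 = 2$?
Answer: $-20 + 126 i \sqrt{2} \approx -20.0 + 178.19 i$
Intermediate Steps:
$j{\left(b,m \right)} = 7$ ($j{\left(b,m \right)} = 5 + 2 = 7$)
$I = 20$ ($I = 7 \cdot 3 - 1 = 21 - 1 = 20$)
$d{\left(Q,T \right)} = \sqrt{-5 + Q}$
$V = 63$ ($V = - 7 \left(\left(-9\right) 1\right) = \left(-7\right) \left(-9\right) = 63$)
$v{\left(g,G \right)} = -20$ ($v{\left(g,G \right)} = \left(-1\right) 20 = -20$)
$v{\left(-8,1 \right)} + d{\left(-3,-10 \right)} V = -20 + \sqrt{-5 - 3} \cdot 63 = -20 + \sqrt{-8} \cdot 63 = -20 + 2 i \sqrt{2} \cdot 63 = -20 + 126 i \sqrt{2}$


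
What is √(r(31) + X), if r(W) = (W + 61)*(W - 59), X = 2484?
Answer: 2*I*√23 ≈ 9.5917*I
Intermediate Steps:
r(W) = (-59 + W)*(61 + W) (r(W) = (61 + W)*(-59 + W) = (-59 + W)*(61 + W))
√(r(31) + X) = √((-3599 + 31² + 2*31) + 2484) = √((-3599 + 961 + 62) + 2484) = √(-2576 + 2484) = √(-92) = 2*I*√23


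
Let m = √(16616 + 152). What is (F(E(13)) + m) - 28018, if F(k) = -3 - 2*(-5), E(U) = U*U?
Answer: -28011 + 8*√262 ≈ -27882.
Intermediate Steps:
E(U) = U²
F(k) = 7 (F(k) = -3 + 10 = 7)
m = 8*√262 (m = √16768 = 8*√262 ≈ 129.49)
(F(E(13)) + m) - 28018 = (7 + 8*√262) - 28018 = -28011 + 8*√262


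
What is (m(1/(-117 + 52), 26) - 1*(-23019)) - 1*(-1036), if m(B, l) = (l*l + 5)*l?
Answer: 41761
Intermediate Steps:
m(B, l) = l*(5 + l**2) (m(B, l) = (l**2 + 5)*l = (5 + l**2)*l = l*(5 + l**2))
(m(1/(-117 + 52), 26) - 1*(-23019)) - 1*(-1036) = (26*(5 + 26**2) - 1*(-23019)) - 1*(-1036) = (26*(5 + 676) + 23019) + 1036 = (26*681 + 23019) + 1036 = (17706 + 23019) + 1036 = 40725 + 1036 = 41761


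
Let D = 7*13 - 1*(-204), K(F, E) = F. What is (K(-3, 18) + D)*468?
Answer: 136656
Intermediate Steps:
D = 295 (D = 91 + 204 = 295)
(K(-3, 18) + D)*468 = (-3 + 295)*468 = 292*468 = 136656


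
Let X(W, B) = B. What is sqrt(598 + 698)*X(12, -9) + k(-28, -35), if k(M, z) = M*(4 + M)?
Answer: 348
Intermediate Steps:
sqrt(598 + 698)*X(12, -9) + k(-28, -35) = sqrt(598 + 698)*(-9) - 28*(4 - 28) = sqrt(1296)*(-9) - 28*(-24) = 36*(-9) + 672 = -324 + 672 = 348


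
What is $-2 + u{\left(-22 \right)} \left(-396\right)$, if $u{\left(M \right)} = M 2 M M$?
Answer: $8433214$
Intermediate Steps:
$u{\left(M \right)} = 2 M^{3}$ ($u{\left(M \right)} = 2 M M M = 2 M^{2} M = 2 M^{3}$)
$-2 + u{\left(-22 \right)} \left(-396\right) = -2 + 2 \left(-22\right)^{3} \left(-396\right) = -2 + 2 \left(-10648\right) \left(-396\right) = -2 - -8433216 = -2 + 8433216 = 8433214$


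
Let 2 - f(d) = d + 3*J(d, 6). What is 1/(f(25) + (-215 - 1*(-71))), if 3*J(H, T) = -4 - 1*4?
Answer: -1/159 ≈ -0.0062893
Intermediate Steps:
J(H, T) = -8/3 (J(H, T) = (-4 - 1*4)/3 = (-4 - 4)/3 = (⅓)*(-8) = -8/3)
f(d) = 10 - d (f(d) = 2 - (d + 3*(-8/3)) = 2 - (d - 8) = 2 - (-8 + d) = 2 + (8 - d) = 10 - d)
1/(f(25) + (-215 - 1*(-71))) = 1/((10 - 1*25) + (-215 - 1*(-71))) = 1/((10 - 25) + (-215 + 71)) = 1/(-15 - 144) = 1/(-159) = -1/159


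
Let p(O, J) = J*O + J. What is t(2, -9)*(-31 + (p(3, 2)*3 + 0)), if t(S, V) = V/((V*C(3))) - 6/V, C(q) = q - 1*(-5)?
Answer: -133/24 ≈ -5.5417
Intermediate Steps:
C(q) = 5 + q (C(q) = q + 5 = 5 + q)
p(O, J) = J + J*O
t(S, V) = ⅛ - 6/V (t(S, V) = V/((V*(5 + 3))) - 6/V = V/((V*8)) - 6/V = V/((8*V)) - 6/V = V*(1/(8*V)) - 6/V = ⅛ - 6/V)
t(2, -9)*(-31 + (p(3, 2)*3 + 0)) = ((⅛)*(-48 - 9)/(-9))*(-31 + ((2*(1 + 3))*3 + 0)) = ((⅛)*(-⅑)*(-57))*(-31 + ((2*4)*3 + 0)) = 19*(-31 + (8*3 + 0))/24 = 19*(-31 + (24 + 0))/24 = 19*(-31 + 24)/24 = (19/24)*(-7) = -133/24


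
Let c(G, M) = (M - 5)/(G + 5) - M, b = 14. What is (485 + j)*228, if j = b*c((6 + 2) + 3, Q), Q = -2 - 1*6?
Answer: 267045/2 ≈ 1.3352e+5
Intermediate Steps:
Q = -8 (Q = -2 - 6 = -8)
c(G, M) = -M + (-5 + M)/(5 + G) (c(G, M) = (-5 + M)/(5 + G) - M = -M + (-5 + M)/(5 + G))
j = 805/8 (j = 14*((-5 - 4*(-8) - 1*((6 + 2) + 3)*(-8))/(5 + ((6 + 2) + 3))) = 14*((-5 + 32 - 1*(8 + 3)*(-8))/(5 + (8 + 3))) = 14*((-5 + 32 - 1*11*(-8))/(5 + 11)) = 14*((-5 + 32 + 88)/16) = 14*((1/16)*115) = 14*(115/16) = 805/8 ≈ 100.63)
(485 + j)*228 = (485 + 805/8)*228 = (4685/8)*228 = 267045/2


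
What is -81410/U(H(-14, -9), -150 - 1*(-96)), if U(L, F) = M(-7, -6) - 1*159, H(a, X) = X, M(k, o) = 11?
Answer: 40705/74 ≈ 550.07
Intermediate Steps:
U(L, F) = -148 (U(L, F) = 11 - 1*159 = 11 - 159 = -148)
-81410/U(H(-14, -9), -150 - 1*(-96)) = -81410/(-148) = -81410*(-1/148) = 40705/74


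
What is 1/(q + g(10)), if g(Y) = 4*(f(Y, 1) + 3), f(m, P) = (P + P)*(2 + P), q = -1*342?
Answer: -1/306 ≈ -0.0032680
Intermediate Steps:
q = -342
f(m, P) = 2*P*(2 + P) (f(m, P) = (2*P)*(2 + P) = 2*P*(2 + P))
g(Y) = 36 (g(Y) = 4*(2*1*(2 + 1) + 3) = 4*(2*1*3 + 3) = 4*(6 + 3) = 4*9 = 36)
1/(q + g(10)) = 1/(-342 + 36) = 1/(-306) = -1/306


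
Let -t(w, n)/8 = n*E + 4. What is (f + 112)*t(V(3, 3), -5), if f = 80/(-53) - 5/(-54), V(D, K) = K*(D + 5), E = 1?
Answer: 1265956/1431 ≈ 884.67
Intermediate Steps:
V(D, K) = K*(5 + D)
t(w, n) = -32 - 8*n (t(w, n) = -8*(n*1 + 4) = -8*(n + 4) = -8*(4 + n) = -32 - 8*n)
f = -4055/2862 (f = 80*(-1/53) - 5*(-1/54) = -80/53 + 5/54 = -4055/2862 ≈ -1.4168)
(f + 112)*t(V(3, 3), -5) = (-4055/2862 + 112)*(-32 - 8*(-5)) = 316489*(-32 + 40)/2862 = (316489/2862)*8 = 1265956/1431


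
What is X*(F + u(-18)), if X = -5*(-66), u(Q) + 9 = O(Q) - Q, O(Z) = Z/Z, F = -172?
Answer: -53460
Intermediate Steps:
O(Z) = 1
u(Q) = -8 - Q (u(Q) = -9 + (1 - Q) = -8 - Q)
X = 330
X*(F + u(-18)) = 330*(-172 + (-8 - 1*(-18))) = 330*(-172 + (-8 + 18)) = 330*(-172 + 10) = 330*(-162) = -53460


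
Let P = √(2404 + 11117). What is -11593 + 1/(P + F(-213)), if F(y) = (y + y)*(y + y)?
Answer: -127266118593713/10977841685 - √13521/32933525055 ≈ -11593.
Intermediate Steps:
P = √13521 ≈ 116.28
F(y) = 4*y² (F(y) = (2*y)*(2*y) = 4*y²)
-11593 + 1/(P + F(-213)) = -11593 + 1/(√13521 + 4*(-213)²) = -11593 + 1/(√13521 + 4*45369) = -11593 + 1/(√13521 + 181476) = -11593 + 1/(181476 + √13521)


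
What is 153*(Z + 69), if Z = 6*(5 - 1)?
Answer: 14229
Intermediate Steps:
Z = 24 (Z = 6*4 = 24)
153*(Z + 69) = 153*(24 + 69) = 153*93 = 14229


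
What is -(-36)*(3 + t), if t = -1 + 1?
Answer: 108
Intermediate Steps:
t = 0
-(-36)*(3 + t) = -(-36)*(3 + 0) = -(-36)*3 = -36*(-3) = 108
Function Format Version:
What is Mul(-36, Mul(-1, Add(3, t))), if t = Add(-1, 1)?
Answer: 108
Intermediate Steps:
t = 0
Mul(-36, Mul(-1, Add(3, t))) = Mul(-36, Mul(-1, Add(3, 0))) = Mul(-36, Mul(-1, 3)) = Mul(-36, -3) = 108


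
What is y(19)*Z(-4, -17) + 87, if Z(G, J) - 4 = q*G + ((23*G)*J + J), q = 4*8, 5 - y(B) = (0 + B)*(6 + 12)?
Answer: -479464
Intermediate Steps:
y(B) = 5 - 18*B (y(B) = 5 - (0 + B)*(6 + 12) = 5 - B*18 = 5 - 18*B)
q = 32
Z(G, J) = 4 + J + 32*G + 23*G*J (Z(G, J) = 4 + (32*G + ((23*G)*J + J)) = 4 + (32*G + (23*G*J + J)) = 4 + (32*G + (J + 23*G*J)) = 4 + (J + 32*G + 23*G*J) = 4 + J + 32*G + 23*G*J)
y(19)*Z(-4, -17) + 87 = (5 - 18*19)*(4 - 17 + 32*(-4) + 23*(-4)*(-17)) + 87 = (5 - 342)*(4 - 17 - 128 + 1564) + 87 = -337*1423 + 87 = -479551 + 87 = -479464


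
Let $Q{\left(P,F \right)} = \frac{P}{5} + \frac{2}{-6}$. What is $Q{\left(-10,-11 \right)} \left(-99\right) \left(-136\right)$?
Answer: $-31416$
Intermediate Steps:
$Q{\left(P,F \right)} = - \frac{1}{3} + \frac{P}{5}$ ($Q{\left(P,F \right)} = P \frac{1}{5} + 2 \left(- \frac{1}{6}\right) = \frac{P}{5} - \frac{1}{3} = - \frac{1}{3} + \frac{P}{5}$)
$Q{\left(-10,-11 \right)} \left(-99\right) \left(-136\right) = \left(- \frac{1}{3} + \frac{1}{5} \left(-10\right)\right) \left(-99\right) \left(-136\right) = \left(- \frac{1}{3} - 2\right) \left(-99\right) \left(-136\right) = \left(- \frac{7}{3}\right) \left(-99\right) \left(-136\right) = 231 \left(-136\right) = -31416$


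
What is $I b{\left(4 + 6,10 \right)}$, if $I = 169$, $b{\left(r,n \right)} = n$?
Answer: $1690$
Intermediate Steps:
$I b{\left(4 + 6,10 \right)} = 169 \cdot 10 = 1690$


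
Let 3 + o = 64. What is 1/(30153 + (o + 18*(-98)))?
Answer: 1/28450 ≈ 3.5149e-5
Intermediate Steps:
o = 61 (o = -3 + 64 = 61)
1/(30153 + (o + 18*(-98))) = 1/(30153 + (61 + 18*(-98))) = 1/(30153 + (61 - 1764)) = 1/(30153 - 1703) = 1/28450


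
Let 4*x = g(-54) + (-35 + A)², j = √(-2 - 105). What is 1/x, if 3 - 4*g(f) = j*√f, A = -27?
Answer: 246064/236507863 - 48*√642/236507863 ≈ 0.0010353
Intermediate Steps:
j = I*√107 (j = √(-107) = I*√107 ≈ 10.344*I)
g(f) = ¾ - I*√107*√f/4
x = 15379/16 + 3*√642/16 (x = ((¾ - I*√107*√(-54)/4) + (-35 - 27)²)/4 = ((¾ - I*√107*3*I*√6/4) + (-62)²)/4 = ((¾ + 3*√642/4) + 3844)/4 = (15379/4 + 3*√642/4)/4 = 15379/16 + 3*√642/16 ≈ 965.94)
1/x = 1/(15379/16 + 3*√642/16)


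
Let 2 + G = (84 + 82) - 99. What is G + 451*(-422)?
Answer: -190257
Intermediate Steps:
G = 65 (G = -2 + ((84 + 82) - 99) = -2 + (166 - 99) = -2 + 67 = 65)
G + 451*(-422) = 65 + 451*(-422) = 65 - 190322 = -190257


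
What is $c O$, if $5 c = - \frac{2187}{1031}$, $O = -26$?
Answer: $\frac{56862}{5155} \approx 11.03$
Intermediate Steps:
$c = - \frac{2187}{5155}$ ($c = \frac{\left(-2187\right) \frac{1}{1031}}{5} = \frac{1}{5} \left(- \frac{2187}{1031}\right) = - \frac{2187}{5155} \approx -0.42425$)
$c O = \left(- \frac{2187}{5155}\right) \left(-26\right) = \frac{56862}{5155}$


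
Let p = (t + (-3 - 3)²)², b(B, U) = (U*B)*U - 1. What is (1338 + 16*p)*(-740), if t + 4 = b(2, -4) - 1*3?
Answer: -43614120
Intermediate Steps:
b(B, U) = -1 + B*U² (b(B, U) = (B*U)*U - 1 = B*U² - 1 = -1 + B*U²)
t = 24 (t = -4 + ((-1 + 2*(-4)²) - 1*3) = -4 + ((-1 + 2*16) - 3) = -4 + ((-1 + 32) - 3) = -4 + (31 - 3) = -4 + 28 = 24)
p = 3600 (p = (24 + (-3 - 3)²)² = (24 + (-6)²)² = (24 + 36)² = 60² = 3600)
(1338 + 16*p)*(-740) = (1338 + 16*3600)*(-740) = (1338 + 57600)*(-740) = 58938*(-740) = -43614120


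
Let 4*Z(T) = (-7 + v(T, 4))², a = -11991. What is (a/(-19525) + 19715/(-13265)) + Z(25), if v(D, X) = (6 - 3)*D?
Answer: 59835422748/51799825 ≈ 1155.1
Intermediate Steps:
v(D, X) = 3*D
Z(T) = (-7 + 3*T)²/4
(a/(-19525) + 19715/(-13265)) + Z(25) = (-11991/(-19525) + 19715/(-13265)) + (-7 + 3*25)²/4 = (-11991*(-1/19525) + 19715*(-1/13265)) + (-7 + 75)²/4 = (11991/19525 - 3943/2653) + (¼)*68² = -45174952/51799825 + (¼)*4624 = -45174952/51799825 + 1156 = 59835422748/51799825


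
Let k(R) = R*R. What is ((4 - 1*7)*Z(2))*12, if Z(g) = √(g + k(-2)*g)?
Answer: -36*√10 ≈ -113.84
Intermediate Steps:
k(R) = R²
Z(g) = √5*√g (Z(g) = √(g + (-2)²*g) = √(g + 4*g) = √(5*g) = √5*√g)
((4 - 1*7)*Z(2))*12 = ((4 - 1*7)*(√5*√2))*12 = ((4 - 7)*√10)*12 = -3*√10*12 = -36*√10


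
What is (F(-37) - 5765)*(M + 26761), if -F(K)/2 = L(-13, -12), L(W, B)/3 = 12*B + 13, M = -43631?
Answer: 83995730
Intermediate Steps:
L(W, B) = 39 + 36*B (L(W, B) = 3*(12*B + 13) = 3*(13 + 12*B) = 39 + 36*B)
F(K) = 786 (F(K) = -2*(39 + 36*(-12)) = -2*(39 - 432) = -2*(-393) = 786)
(F(-37) - 5765)*(M + 26761) = (786 - 5765)*(-43631 + 26761) = -4979*(-16870) = 83995730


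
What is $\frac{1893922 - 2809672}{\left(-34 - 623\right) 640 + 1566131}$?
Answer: $- \frac{915750}{1145651} \approx -0.79933$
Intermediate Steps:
$\frac{1893922 - 2809672}{\left(-34 - 623\right) 640 + 1566131} = - \frac{915750}{\left(-657\right) 640 + 1566131} = - \frac{915750}{-420480 + 1566131} = - \frac{915750}{1145651}$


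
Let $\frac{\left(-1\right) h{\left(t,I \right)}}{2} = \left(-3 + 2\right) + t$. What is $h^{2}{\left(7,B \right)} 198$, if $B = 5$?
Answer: $28512$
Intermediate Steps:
$h{\left(t,I \right)} = 2 - 2 t$ ($h{\left(t,I \right)} = - 2 \left(\left(-3 + 2\right) + t\right) = - 2 \left(-1 + t\right) = 2 - 2 t$)
$h^{2}{\left(7,B \right)} 198 = \left(2 - 14\right)^{2} \cdot 198 = \left(-12\right)^{2} \cdot 198 = 144 \cdot 198 = 28512$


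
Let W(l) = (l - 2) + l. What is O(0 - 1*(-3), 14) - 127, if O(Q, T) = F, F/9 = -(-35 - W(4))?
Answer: 242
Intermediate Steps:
W(l) = -2 + 2*l (W(l) = (-2 + l) + l = -2 + 2*l)
F = 369 (F = 9*(-(-35 - (-2 + 2*4))) = 9*(-(-35 - (-2 + 8))) = 9*(-(-35 - 1*6)) = 9*(-(-35 - 6)) = 9*(-1*(-41)) = 9*41 = 369)
O(Q, T) = 369
O(0 - 1*(-3), 14) - 127 = 369 - 127 = 242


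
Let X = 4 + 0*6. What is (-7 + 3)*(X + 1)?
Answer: -20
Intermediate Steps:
X = 4 (X = 4 + 0 = 4)
(-7 + 3)*(X + 1) = (-7 + 3)*(4 + 1) = -4*5 = -20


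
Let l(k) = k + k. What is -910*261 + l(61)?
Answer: -237388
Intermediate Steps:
l(k) = 2*k
-910*261 + l(61) = -910*261 + 2*61 = -237510 + 122 = -237388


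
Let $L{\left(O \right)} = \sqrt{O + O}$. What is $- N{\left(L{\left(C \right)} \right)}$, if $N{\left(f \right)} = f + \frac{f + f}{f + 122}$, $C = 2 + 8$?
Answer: $\frac{5}{1858} - \frac{3777 \sqrt{5}}{1858} \approx -4.5429$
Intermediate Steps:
$C = 10$
$L{\left(O \right)} = \sqrt{2} \sqrt{O}$ ($L{\left(O \right)} = \sqrt{2 O} = \sqrt{2} \sqrt{O}$)
$N{\left(f \right)} = f + \frac{2 f}{122 + f}$
$- N{\left(L{\left(C \right)} \right)} = - \frac{\sqrt{2} \sqrt{10} \left(124 + \sqrt{2} \sqrt{10}\right)}{122 + \sqrt{2} \sqrt{10}} = - \frac{2 \sqrt{5} \left(124 + 2 \sqrt{5}\right)}{122 + 2 \sqrt{5}}$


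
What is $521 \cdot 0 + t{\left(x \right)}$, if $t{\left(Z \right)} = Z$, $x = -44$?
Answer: $-44$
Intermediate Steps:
$521 \cdot 0 + t{\left(x \right)} = 521 \cdot 0 - 44 = 0 - 44 = -44$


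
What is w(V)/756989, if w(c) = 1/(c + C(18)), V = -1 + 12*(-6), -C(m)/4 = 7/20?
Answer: -5/281599908 ≈ -1.7756e-8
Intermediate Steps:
C(m) = -7/5 (C(m) = -28/20 = -4*7/20 = -7/5)
V = -73 (V = -1 - 72 = -73)
w(c) = 1/(-7/5 + c) (w(c) = 1/(c - 7/5) = 1/(-7/5 + c))
w(V)/756989 = (5/(-7 + 5*(-73)))/756989 = (5/(-7 - 365))*(1/756989) = (5/(-372))*(1/756989) = (5*(-1/372))*(1/756989) = -5/372*1/756989 = -5/281599908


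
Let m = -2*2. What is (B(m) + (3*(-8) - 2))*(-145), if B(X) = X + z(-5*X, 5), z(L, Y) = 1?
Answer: 4205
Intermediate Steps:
m = -4
B(X) = 1 + X (B(X) = X + 1 = 1 + X)
(B(m) + (3*(-8) - 2))*(-145) = ((1 - 4) + (3*(-8) - 2))*(-145) = (-3 + (-24 - 2))*(-145) = (-3 - 26)*(-145) = -29*(-145) = 4205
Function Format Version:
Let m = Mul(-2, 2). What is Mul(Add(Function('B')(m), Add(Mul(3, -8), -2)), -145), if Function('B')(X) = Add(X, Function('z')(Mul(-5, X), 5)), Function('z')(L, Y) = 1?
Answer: 4205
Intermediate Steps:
m = -4
Function('B')(X) = Add(1, X) (Function('B')(X) = Add(X, 1) = Add(1, X))
Mul(Add(Function('B')(m), Add(Mul(3, -8), -2)), -145) = Mul(Add(Add(1, -4), Add(Mul(3, -8), -2)), -145) = Mul(Add(-3, Add(-24, -2)), -145) = Mul(Add(-3, -26), -145) = Mul(-29, -145) = 4205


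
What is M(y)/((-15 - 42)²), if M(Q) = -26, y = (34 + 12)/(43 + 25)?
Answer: -26/3249 ≈ -0.0080025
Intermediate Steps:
y = 23/34 (y = 46/68 = 46*(1/68) = 23/34 ≈ 0.67647)
M(y)/((-15 - 42)²) = -26/(-15 - 42)² = -26/((-57)²) = -26/3249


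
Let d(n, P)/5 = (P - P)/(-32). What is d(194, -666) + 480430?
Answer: 480430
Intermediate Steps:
d(n, P) = 0 (d(n, P) = 5*((P - P)/(-32)) = 5*(0*(-1/32)) = 5*0 = 0)
d(194, -666) + 480430 = 0 + 480430 = 480430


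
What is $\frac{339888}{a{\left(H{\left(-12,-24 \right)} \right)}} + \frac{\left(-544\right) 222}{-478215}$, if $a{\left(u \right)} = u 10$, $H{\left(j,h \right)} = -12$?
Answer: $- \frac{451458466}{159405} \approx -2832.1$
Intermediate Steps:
$a{\left(u \right)} = 10 u$
$\frac{339888}{a{\left(H{\left(-12,-24 \right)} \right)}} + \frac{\left(-544\right) 222}{-478215} = \frac{339888}{10 \left(-12\right)} + \frac{\left(-544\right) 222}{-478215} = \frac{339888}{-120} - - \frac{40256}{159405} = 339888 \left(- \frac{1}{120}\right) + \frac{40256}{159405} = - \frac{14162}{5} + \frac{40256}{159405} = - \frac{451458466}{159405}$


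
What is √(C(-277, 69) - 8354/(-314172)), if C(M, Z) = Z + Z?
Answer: √378438413430/52362 ≈ 11.748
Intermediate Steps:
C(M, Z) = 2*Z
√(C(-277, 69) - 8354/(-314172)) = √(2*69 - 8354/(-314172)) = √(138 - 8354*(-1/314172)) = √(138 + 4177/157086) = √(21682045/157086) = √378438413430/52362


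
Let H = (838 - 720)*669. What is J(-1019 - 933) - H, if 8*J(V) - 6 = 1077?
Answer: -630453/8 ≈ -78807.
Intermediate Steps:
J(V) = 1083/8 (J(V) = ¾ + (⅛)*1077 = ¾ + 1077/8 = 1083/8)
H = 78942 (H = 118*669 = 78942)
J(-1019 - 933) - H = 1083/8 - 1*78942 = 1083/8 - 78942 = -630453/8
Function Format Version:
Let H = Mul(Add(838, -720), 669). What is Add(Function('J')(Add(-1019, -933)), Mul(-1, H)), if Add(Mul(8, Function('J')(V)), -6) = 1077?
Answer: Rational(-630453, 8) ≈ -78807.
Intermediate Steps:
Function('J')(V) = Rational(1083, 8) (Function('J')(V) = Add(Rational(3, 4), Mul(Rational(1, 8), 1077)) = Add(Rational(3, 4), Rational(1077, 8)) = Rational(1083, 8))
H = 78942 (H = Mul(118, 669) = 78942)
Add(Function('J')(Add(-1019, -933)), Mul(-1, H)) = Add(Rational(1083, 8), Mul(-1, 78942)) = Add(Rational(1083, 8), -78942) = Rational(-630453, 8)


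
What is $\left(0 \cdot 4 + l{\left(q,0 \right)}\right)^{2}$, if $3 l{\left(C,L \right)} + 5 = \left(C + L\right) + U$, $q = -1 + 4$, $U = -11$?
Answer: $\frac{169}{9} \approx 18.778$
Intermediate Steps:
$q = 3$
$l{\left(C,L \right)} = - \frac{16}{3} + \frac{C}{3} + \frac{L}{3}$ ($l{\left(C,L \right)} = - \frac{5}{3} + \frac{\left(C + L\right) - 11}{3} = - \frac{5}{3} + \frac{-11 + C + L}{3} = - \frac{5}{3} + \left(- \frac{11}{3} + \frac{C}{3} + \frac{L}{3}\right) = - \frac{16}{3} + \frac{C}{3} + \frac{L}{3}$)
$\left(0 \cdot 4 + l{\left(q,0 \right)}\right)^{2} = \left(0 \cdot 4 + \left(- \frac{16}{3} + \frac{1}{3} \cdot 3 + \frac{1}{3} \cdot 0\right)\right)^{2} = \left(0 + \left(- \frac{16}{3} + 1 + 0\right)\right)^{2} = \left(0 - \frac{13}{3}\right)^{2} = \left(- \frac{13}{3}\right)^{2} = \frac{169}{9}$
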